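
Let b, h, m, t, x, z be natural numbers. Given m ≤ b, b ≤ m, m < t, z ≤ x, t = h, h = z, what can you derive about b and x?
b < x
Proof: From t = h and h = z, t = z. Because m ≤ b and b ≤ m, m = b. Because m < t, b < t. t = z, so b < z. Since z ≤ x, b < x.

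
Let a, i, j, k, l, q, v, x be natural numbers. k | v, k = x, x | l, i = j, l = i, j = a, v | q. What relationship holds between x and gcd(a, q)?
x | gcd(a, q)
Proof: l = i and i = j, therefore l = j. Since x | l, x | j. j = a, so x | a. k | v and v | q, so k | q. Since k = x, x | q. x | a, so x | gcd(a, q).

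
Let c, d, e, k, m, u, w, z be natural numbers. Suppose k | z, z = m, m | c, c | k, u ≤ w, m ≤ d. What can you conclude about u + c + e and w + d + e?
u + c + e ≤ w + d + e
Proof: Since c | k and k | z, c | z. z = m, so c | m. m | c, so m = c. Because m ≤ d, c ≤ d. u ≤ w, so u + c ≤ w + d. Then u + c + e ≤ w + d + e.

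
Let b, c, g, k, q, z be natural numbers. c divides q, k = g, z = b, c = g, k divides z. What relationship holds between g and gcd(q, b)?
g divides gcd(q, b)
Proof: Because c = g and c divides q, g divides q. k = g and k divides z, therefore g divides z. z = b, so g divides b. g divides q, so g divides gcd(q, b).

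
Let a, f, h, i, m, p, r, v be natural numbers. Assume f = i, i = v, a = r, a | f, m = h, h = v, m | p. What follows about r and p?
r | p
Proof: From f = i and i = v, f = v. a = r and a | f, so r | f. Since f = v, r | v. From m = h and h = v, m = v. m | p, so v | p. r | v, so r | p.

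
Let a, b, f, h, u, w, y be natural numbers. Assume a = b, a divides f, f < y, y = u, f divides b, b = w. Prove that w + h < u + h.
Since a = b and a divides f, b divides f. Since f divides b, f = b. From b = w, f = w. From y = u and f < y, f < u. Because f = w, w < u. Then w + h < u + h.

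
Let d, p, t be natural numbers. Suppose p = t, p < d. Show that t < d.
p = t and p < d. By substitution, t < d.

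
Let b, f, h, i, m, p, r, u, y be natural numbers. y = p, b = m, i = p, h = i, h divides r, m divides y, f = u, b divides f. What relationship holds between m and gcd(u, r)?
m divides gcd(u, r)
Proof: b = m and b divides f, so m divides f. Since f = u, m divides u. y = p and m divides y, thus m divides p. h = i and i = p, therefore h = p. h divides r, so p divides r. m divides p, so m divides r. m divides u, so m divides gcd(u, r).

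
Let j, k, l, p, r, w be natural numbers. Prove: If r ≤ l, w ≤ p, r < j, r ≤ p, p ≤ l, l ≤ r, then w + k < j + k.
l ≤ r and r ≤ l, so l = r. Since p ≤ l, p ≤ r. r ≤ p, so r = p. r < j, so p < j. w ≤ p, so w < j. Then w + k < j + k.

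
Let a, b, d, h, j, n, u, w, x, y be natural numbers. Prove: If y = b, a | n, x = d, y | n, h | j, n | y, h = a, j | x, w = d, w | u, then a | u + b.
h = a and h | j, therefore a | j. Since x = d and j | x, j | d. Because a | j, a | d. Since w = d and w | u, d | u. Since a | d, a | u. n | y and y | n, therefore n = y. Since y = b, n = b. Since a | n, a | b. a | u, so a | u + b.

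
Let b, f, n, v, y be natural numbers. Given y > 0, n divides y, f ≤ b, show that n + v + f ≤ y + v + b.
From n divides y and y > 0, n ≤ y. Then n + v ≤ y + v. f ≤ b, so n + v + f ≤ y + v + b.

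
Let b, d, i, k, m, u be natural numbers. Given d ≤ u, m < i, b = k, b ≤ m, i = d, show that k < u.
From i = d and m < i, m < d. Since b ≤ m, b < d. b = k, so k < d. d ≤ u, so k < u.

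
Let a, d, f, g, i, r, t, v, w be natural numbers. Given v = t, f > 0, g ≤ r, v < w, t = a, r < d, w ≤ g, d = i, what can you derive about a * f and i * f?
a * f < i * f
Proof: v = t and v < w, hence t < w. Since w ≤ g, t < g. g ≤ r and r < d, therefore g < d. t < g, so t < d. d = i, so t < i. t = a, so a < i. f > 0, so a * f < i * f.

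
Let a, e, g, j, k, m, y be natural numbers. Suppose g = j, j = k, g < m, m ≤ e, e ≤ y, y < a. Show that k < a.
Because g = j and j = k, g = k. Since g < m and m ≤ e, g < e. e ≤ y and y < a, hence e < a. g < e, so g < a. Since g = k, k < a.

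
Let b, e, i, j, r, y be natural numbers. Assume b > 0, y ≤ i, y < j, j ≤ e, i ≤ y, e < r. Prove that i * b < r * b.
Since y ≤ i and i ≤ y, y = i. From y < j and j ≤ e, y < e. e < r, so y < r. y = i, so i < r. b > 0, so i * b < r * b.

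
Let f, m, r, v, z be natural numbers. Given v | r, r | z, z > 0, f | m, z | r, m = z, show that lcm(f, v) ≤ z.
Because m = z and f | m, f | z. r | z and z | r, so r = z. v | r, so v | z. f | z, so lcm(f, v) | z. z > 0, so lcm(f, v) ≤ z.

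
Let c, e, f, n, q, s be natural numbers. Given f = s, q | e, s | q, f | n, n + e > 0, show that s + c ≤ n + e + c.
f = s and f | n, hence s | n. From s | q and q | e, s | e. s | n, so s | n + e. n + e > 0, so s ≤ n + e. Then s + c ≤ n + e + c.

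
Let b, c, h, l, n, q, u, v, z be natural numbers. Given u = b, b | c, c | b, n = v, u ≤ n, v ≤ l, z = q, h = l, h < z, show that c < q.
Because b | c and c | b, b = c. u = b, so u = c. n = v and u ≤ n, thus u ≤ v. Since v ≤ l, u ≤ l. u = c, so c ≤ l. h = l and h < z, so l < z. Because z = q, l < q. c ≤ l, so c < q.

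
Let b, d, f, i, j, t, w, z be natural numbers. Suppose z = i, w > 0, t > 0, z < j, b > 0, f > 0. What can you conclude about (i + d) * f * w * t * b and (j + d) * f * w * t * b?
(i + d) * f * w * t * b < (j + d) * f * w * t * b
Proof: Because z = i and z < j, i < j. Then i + d < j + d. Because f > 0, by multiplying by a positive, (i + d) * f < (j + d) * f. Because w > 0, by multiplying by a positive, (i + d) * f * w < (j + d) * f * w. Combining with t > 0, by multiplying by a positive, (i + d) * f * w * t < (j + d) * f * w * t. Because b > 0, by multiplying by a positive, (i + d) * f * w * t * b < (j + d) * f * w * t * b.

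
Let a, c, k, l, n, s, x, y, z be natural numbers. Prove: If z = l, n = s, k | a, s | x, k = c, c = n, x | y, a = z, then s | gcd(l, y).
Because c = n and n = s, c = s. Since a = z and z = l, a = l. From k = c and k | a, c | a. Since a = l, c | l. c = s, so s | l. Because s | x and x | y, s | y. s | l, so s | gcd(l, y).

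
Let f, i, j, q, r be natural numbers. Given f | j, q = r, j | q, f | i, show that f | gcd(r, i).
f | j and j | q, therefore f | q. Since q = r, f | r. Since f | i, f | gcd(r, i).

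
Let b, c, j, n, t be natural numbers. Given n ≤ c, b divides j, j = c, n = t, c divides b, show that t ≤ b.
j = c and b divides j, thus b divides c. c divides b, so c = b. n ≤ c, so n ≤ b. n = t, so t ≤ b.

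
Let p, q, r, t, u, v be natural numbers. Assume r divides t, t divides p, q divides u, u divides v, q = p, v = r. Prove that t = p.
Because q divides u and u divides v, q divides v. v = r, so q divides r. r divides t, so q divides t. q = p, so p divides t. t divides p, so t = p.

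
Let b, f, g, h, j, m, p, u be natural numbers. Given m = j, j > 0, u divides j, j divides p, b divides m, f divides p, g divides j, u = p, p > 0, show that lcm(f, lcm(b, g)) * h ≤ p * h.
Since j divides p and p > 0, j ≤ p. u = p and u divides j, therefore p divides j. Since j > 0, p ≤ j. Since j ≤ p, j = p. From m = j and b divides m, b divides j. Since g divides j, lcm(b, g) divides j. Since j = p, lcm(b, g) divides p. From f divides p, lcm(f, lcm(b, g)) divides p. p > 0, so lcm(f, lcm(b, g)) ≤ p. By multiplying by a non-negative, lcm(f, lcm(b, g)) * h ≤ p * h.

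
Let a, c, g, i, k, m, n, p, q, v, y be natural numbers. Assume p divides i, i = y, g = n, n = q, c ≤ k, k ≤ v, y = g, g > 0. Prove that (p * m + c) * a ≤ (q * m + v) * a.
Since g = n and n = q, g = q. i = y and y = g, thus i = g. p divides i, so p divides g. g > 0, so p ≤ g. g = q, so p ≤ q. By multiplying by a non-negative, p * m ≤ q * m. c ≤ k and k ≤ v, therefore c ≤ v. p * m ≤ q * m, so p * m + c ≤ q * m + v. By multiplying by a non-negative, (p * m + c) * a ≤ (q * m + v) * a.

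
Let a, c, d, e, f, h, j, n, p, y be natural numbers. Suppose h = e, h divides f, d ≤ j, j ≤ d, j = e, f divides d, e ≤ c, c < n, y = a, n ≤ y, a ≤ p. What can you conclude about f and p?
f < p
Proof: From h = e and h divides f, e divides f. Since d ≤ j and j ≤ d, d = j. Since j = e, d = e. Since f divides d, f divides e. e divides f, so e = f. e ≤ c and c < n, hence e < n. Since y = a and n ≤ y, n ≤ a. Since e < n, e < a. e = f, so f < a. Since a ≤ p, f < p.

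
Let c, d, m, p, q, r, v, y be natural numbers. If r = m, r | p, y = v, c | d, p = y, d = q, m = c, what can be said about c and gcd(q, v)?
c | gcd(q, v)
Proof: From d = q and c | d, c | q. p = y and r | p, hence r | y. Since r = m, m | y. m = c, so c | y. Since y = v, c | v. c | q, so c | gcd(q, v).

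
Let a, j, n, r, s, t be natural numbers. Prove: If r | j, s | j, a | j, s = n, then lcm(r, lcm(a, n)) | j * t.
Since s = n and s | j, n | j. a | j, so lcm(a, n) | j. Since r | j, lcm(r, lcm(a, n)) | j. Then lcm(r, lcm(a, n)) | j * t.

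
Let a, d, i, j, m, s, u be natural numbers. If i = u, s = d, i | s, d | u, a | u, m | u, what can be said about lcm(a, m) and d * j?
lcm(a, m) | d * j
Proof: Since s = d and i | s, i | d. Since i = u, u | d. Because d | u, u = d. Because a | u and m | u, lcm(a, m) | u. Since u = d, lcm(a, m) | d. Then lcm(a, m) | d * j.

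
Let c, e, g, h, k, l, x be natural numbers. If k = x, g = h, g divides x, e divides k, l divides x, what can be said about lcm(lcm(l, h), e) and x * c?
lcm(lcm(l, h), e) divides x * c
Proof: From g = h and g divides x, h divides x. Because l divides x, lcm(l, h) divides x. From k = x and e divides k, e divides x. lcm(l, h) divides x, so lcm(lcm(l, h), e) divides x. Then lcm(lcm(l, h), e) divides x * c.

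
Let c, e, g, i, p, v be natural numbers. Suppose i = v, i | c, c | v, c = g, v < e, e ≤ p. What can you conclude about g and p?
g < p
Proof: From i = v and i | c, v | c. c | v, so v = c. c = g, so v = g. From v < e and e ≤ p, v < p. v = g, so g < p.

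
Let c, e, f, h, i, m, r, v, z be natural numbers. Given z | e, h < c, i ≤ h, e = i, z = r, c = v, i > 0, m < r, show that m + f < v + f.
z = r and z | e, so r | e. Since e = i, r | i. From i > 0, r ≤ i. i ≤ h and h < c, hence i < c. Since r ≤ i, r < c. Because c = v, r < v. m < r, so m < v. Then m + f < v + f.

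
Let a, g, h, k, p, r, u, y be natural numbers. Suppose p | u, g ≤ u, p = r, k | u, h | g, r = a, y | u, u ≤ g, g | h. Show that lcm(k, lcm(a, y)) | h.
u ≤ g and g ≤ u, therefore u = g. g | h and h | g, so g = h. Because u = g, u = h. p = r and r = a, hence p = a. p | u, so a | u. y | u, so lcm(a, y) | u. Since k | u, lcm(k, lcm(a, y)) | u. Since u = h, lcm(k, lcm(a, y)) | h.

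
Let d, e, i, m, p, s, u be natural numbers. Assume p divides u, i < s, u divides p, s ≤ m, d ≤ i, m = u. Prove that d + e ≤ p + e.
u divides p and p divides u, thus u = p. m = u, so m = p. d ≤ i and i < s, so d < s. s ≤ m, so d < m. m = p, so d < p. Then d + e < p + e. Then d + e ≤ p + e.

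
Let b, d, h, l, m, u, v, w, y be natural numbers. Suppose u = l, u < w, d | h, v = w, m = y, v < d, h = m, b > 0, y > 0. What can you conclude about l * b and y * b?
l * b < y * b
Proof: Because u = l and u < w, l < w. v = w and v < d, thus w < d. Since l < w, l < d. h = m and m = y, so h = y. Because d | h, d | y. y > 0, so d ≤ y. l < d, so l < y. Since b > 0, l * b < y * b.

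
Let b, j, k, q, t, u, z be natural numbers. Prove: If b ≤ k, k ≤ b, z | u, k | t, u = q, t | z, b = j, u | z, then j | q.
From z | u and u | z, z = u. Since u = q, z = q. k ≤ b and b ≤ k, therefore k = b. k | t and t | z, thus k | z. k = b, so b | z. z = q, so b | q. From b = j, j | q.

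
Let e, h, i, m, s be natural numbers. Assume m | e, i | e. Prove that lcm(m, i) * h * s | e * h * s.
Because m | e and i | e, lcm(m, i) | e. Then lcm(m, i) * h | e * h. Then lcm(m, i) * h * s | e * h * s.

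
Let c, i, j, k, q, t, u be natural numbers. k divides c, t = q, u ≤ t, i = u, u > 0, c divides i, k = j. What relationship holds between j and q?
j ≤ q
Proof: k = j and k divides c, therefore j divides c. i = u and c divides i, so c divides u. Since j divides c, j divides u. u > 0, so j ≤ u. t = q and u ≤ t, hence u ≤ q. j ≤ u, so j ≤ q.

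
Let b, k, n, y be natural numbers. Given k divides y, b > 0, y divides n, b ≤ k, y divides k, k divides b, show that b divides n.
y divides k and k divides y, so y = k. k divides b and b > 0, so k ≤ b. Because b ≤ k, k = b. y = k, so y = b. y divides n, so b divides n.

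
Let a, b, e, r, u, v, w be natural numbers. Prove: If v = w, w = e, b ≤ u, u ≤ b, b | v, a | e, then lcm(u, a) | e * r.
From v = w and w = e, v = e. Because b ≤ u and u ≤ b, b = u. From b | v, u | v. Since v = e, u | e. a | e, so lcm(u, a) | e. Then lcm(u, a) | e * r.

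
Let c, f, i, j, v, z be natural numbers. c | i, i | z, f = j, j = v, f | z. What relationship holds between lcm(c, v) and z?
lcm(c, v) | z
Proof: c | i and i | z, thus c | z. Because f = j and j = v, f = v. f | z, so v | z. Since c | z, lcm(c, v) | z.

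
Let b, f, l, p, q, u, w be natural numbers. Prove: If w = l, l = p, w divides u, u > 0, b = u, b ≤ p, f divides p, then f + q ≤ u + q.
Since w = l and l = p, w = p. w divides u and u > 0, thus w ≤ u. Since w = p, p ≤ u. b = u and b ≤ p, therefore u ≤ p. From p ≤ u, p = u. Since f divides p, f divides u. u > 0, so f ≤ u. Then f + q ≤ u + q.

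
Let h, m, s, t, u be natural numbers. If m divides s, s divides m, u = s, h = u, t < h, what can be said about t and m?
t < m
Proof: s divides m and m divides s, thus s = m. From u = s, u = m. h = u and t < h, so t < u. u = m, so t < m.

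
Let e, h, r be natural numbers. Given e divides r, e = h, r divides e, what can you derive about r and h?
r = h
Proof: r divides e and e divides r, therefore r = e. Since e = h, r = h.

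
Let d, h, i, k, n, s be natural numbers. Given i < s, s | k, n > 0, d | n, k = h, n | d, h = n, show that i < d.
From n | d and d | n, n = d. Because k = h and h = n, k = n. Because s | k, s | n. n > 0, so s ≤ n. i < s, so i < n. n = d, so i < d.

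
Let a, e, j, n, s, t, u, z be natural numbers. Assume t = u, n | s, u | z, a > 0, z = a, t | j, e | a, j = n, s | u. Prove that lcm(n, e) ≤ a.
Since t = u and t | j, u | j. j = n, so u | n. Because n | s and s | u, n | u. Since u | n, u = n. z = a and u | z, therefore u | a. Because u = n, n | a. e | a, so lcm(n, e) | a. a > 0, so lcm(n, e) ≤ a.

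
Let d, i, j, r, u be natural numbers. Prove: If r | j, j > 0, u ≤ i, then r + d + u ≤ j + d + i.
r | j and j > 0, therefore r ≤ j. Then r + d ≤ j + d. Because u ≤ i, r + d + u ≤ j + d + i.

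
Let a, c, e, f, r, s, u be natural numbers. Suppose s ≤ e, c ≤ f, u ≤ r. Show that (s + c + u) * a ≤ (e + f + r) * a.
c ≤ f and u ≤ r, thus c + u ≤ f + r. s ≤ e, so s + c + u ≤ e + f + r. By multiplying by a non-negative, (s + c + u) * a ≤ (e + f + r) * a.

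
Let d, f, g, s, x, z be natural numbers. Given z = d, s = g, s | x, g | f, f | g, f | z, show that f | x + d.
g | f and f | g, hence g = f. Since s = g, s = f. Since s | x, f | x. z = d and f | z, hence f | d. f | x, so f | x + d.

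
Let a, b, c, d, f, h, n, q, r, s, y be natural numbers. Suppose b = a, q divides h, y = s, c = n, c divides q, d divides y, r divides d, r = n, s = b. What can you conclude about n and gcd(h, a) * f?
n divides gcd(h, a) * f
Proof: Since c divides q and q divides h, c divides h. Since c = n, n divides h. Because s = b and b = a, s = a. y = s and d divides y, so d divides s. From r divides d, r divides s. Since r = n, n divides s. s = a, so n divides a. Since n divides h, n divides gcd(h, a). Then n divides gcd(h, a) * f.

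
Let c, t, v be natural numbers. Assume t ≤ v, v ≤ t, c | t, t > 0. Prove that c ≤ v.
t ≤ v and v ≤ t, thus t = v. c | t and t > 0, thus c ≤ t. Since t = v, c ≤ v.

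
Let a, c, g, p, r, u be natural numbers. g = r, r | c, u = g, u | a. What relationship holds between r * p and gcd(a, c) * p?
r * p | gcd(a, c) * p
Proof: u = g and u | a, thus g | a. g = r, so r | a. r | c, so r | gcd(a, c). Then r * p | gcd(a, c) * p.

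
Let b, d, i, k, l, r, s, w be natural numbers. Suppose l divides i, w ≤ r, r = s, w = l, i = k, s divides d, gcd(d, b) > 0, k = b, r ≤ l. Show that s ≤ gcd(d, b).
i = k and k = b, therefore i = b. From w = l and w ≤ r, l ≤ r. Since r ≤ l, l = r. Since r = s, l = s. Since l divides i, s divides i. Since i = b, s divides b. Since s divides d, s divides gcd(d, b). Since gcd(d, b) > 0, s ≤ gcd(d, b).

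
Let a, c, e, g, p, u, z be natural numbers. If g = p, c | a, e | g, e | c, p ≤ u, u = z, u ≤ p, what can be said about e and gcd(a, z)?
e | gcd(a, z)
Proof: e | c and c | a, thus e | a. p ≤ u and u ≤ p, hence p = u. Since u = z, p = z. g = p and e | g, therefore e | p. p = z, so e | z. e | a, so e | gcd(a, z).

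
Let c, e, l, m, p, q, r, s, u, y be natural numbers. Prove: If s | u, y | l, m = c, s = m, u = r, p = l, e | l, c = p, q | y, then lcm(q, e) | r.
q | y and y | l, therefore q | l. e | l, so lcm(q, e) | l. Because c = p and p = l, c = l. From s = m and s | u, m | u. Because m = c, c | u. From c = l, l | u. u = r, so l | r. Since lcm(q, e) | l, lcm(q, e) | r.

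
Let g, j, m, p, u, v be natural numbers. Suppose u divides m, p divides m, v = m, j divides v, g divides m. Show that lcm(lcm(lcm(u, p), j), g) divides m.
From u divides m and p divides m, lcm(u, p) divides m. v = m and j divides v, therefore j divides m. lcm(u, p) divides m, so lcm(lcm(u, p), j) divides m. g divides m, so lcm(lcm(lcm(u, p), j), g) divides m.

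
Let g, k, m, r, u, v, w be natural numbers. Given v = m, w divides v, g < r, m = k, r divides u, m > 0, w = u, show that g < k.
v = m and w divides v, so w divides m. From w = u, u divides m. r divides u, so r divides m. m > 0, so r ≤ m. g < r, so g < m. m = k, so g < k.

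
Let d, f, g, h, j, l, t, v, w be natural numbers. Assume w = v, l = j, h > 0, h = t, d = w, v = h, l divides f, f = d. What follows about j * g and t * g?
j * g ≤ t * g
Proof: w = v and v = h, hence w = h. f = d and d = w, hence f = w. l divides f, so l divides w. From l = j, j divides w. w = h, so j divides h. h > 0, so j ≤ h. h = t, so j ≤ t. By multiplying by a non-negative, j * g ≤ t * g.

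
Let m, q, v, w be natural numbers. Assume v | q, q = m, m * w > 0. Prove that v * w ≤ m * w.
From q = m and v | q, v | m. Then v * w | m * w. Since m * w > 0, v * w ≤ m * w.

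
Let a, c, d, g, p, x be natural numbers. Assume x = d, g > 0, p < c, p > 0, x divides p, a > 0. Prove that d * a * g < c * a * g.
From x = d and x divides p, d divides p. p > 0, so d ≤ p. Since p < c, d < c. Combined with a > 0, by multiplying by a positive, d * a < c * a. Combined with g > 0, by multiplying by a positive, d * a * g < c * a * g.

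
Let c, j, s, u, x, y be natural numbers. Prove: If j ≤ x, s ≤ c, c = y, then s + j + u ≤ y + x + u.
c = y and s ≤ c, hence s ≤ y. j ≤ x, so s + j ≤ y + x. Then s + j + u ≤ y + x + u.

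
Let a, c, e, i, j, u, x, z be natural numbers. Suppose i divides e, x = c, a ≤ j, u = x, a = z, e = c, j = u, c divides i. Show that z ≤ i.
From e = c and i divides e, i divides c. Since c divides i, c = i. Since x = c, x = i. j = u and u = x, so j = x. Because a ≤ j, a ≤ x. x = i, so a ≤ i. a = z, so z ≤ i.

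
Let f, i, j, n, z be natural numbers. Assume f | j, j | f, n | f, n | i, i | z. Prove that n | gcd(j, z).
f | j and j | f, thus f = j. Since n | f, n | j. From n | i and i | z, n | z. Since n | j, n | gcd(j, z).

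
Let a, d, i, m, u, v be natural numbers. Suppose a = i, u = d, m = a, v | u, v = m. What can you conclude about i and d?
i | d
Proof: From v = m and m = a, v = a. v | u, so a | u. Because u = d, a | d. Because a = i, i | d.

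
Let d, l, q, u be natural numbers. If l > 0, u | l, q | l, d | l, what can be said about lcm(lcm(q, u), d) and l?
lcm(lcm(q, u), d) ≤ l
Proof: q | l and u | l, hence lcm(q, u) | l. d | l, so lcm(lcm(q, u), d) | l. Because l > 0, lcm(lcm(q, u), d) ≤ l.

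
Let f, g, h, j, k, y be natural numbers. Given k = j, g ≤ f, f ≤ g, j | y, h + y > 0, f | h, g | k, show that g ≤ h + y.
f ≤ g and g ≤ f, therefore f = g. Since f | h, g | h. From k = j and g | k, g | j. From j | y, g | y. g | h, so g | h + y. Because h + y > 0, g ≤ h + y.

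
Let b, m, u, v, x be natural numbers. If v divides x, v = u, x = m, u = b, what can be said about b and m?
b divides m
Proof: v = u and u = b, therefore v = b. x = m and v divides x, hence v divides m. Since v = b, b divides m.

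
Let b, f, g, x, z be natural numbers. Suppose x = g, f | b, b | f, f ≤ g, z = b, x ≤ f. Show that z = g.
Because b | f and f | b, b = f. Since z = b, z = f. x = g and x ≤ f, so g ≤ f. Since f ≤ g, f = g. From z = f, z = g.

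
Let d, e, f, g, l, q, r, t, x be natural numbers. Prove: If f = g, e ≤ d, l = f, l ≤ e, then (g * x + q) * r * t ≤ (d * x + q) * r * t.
Since l = f and l ≤ e, f ≤ e. From e ≤ d, f ≤ d. f = g, so g ≤ d. By multiplying by a non-negative, g * x ≤ d * x. Then g * x + q ≤ d * x + q. By multiplying by a non-negative, (g * x + q) * r ≤ (d * x + q) * r. By multiplying by a non-negative, (g * x + q) * r * t ≤ (d * x + q) * r * t.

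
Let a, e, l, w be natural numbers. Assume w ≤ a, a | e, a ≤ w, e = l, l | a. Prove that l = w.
From e = l and a | e, a | l. l | a, so l = a. a ≤ w and w ≤ a, thus a = w. l = a, so l = w.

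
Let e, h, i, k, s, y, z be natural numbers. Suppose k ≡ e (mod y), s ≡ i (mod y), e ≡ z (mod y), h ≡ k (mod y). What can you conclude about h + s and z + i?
h + s ≡ z + i (mod y)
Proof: h ≡ k (mod y) and k ≡ e (mod y), so h ≡ e (mod y). e ≡ z (mod y), so h ≡ z (mod y). s ≡ i (mod y), so h + s ≡ z + i (mod y).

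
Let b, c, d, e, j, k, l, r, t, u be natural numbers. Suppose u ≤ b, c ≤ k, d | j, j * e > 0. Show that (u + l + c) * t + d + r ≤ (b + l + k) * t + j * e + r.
Since u ≤ b, u + l ≤ b + l. From c ≤ k, u + l + c ≤ b + l + k. Then (u + l + c) * t ≤ (b + l + k) * t. Since d | j, d | j * e. Since j * e > 0, d ≤ j * e. Then d + r ≤ j * e + r. Since (u + l + c) * t ≤ (b + l + k) * t, (u + l + c) * t + d + r ≤ (b + l + k) * t + j * e + r.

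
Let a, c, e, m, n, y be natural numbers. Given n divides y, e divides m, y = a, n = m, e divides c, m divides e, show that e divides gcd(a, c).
m divides e and e divides m, so m = e. y = a and n divides y, thus n divides a. Because n = m, m divides a. m = e, so e divides a. Since e divides c, e divides gcd(a, c).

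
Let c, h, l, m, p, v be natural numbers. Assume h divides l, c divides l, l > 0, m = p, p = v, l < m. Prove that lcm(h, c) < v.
Because h divides l and c divides l, lcm(h, c) divides l. Since l > 0, lcm(h, c) ≤ l. m = p and p = v, thus m = v. Since l < m, l < v. Since lcm(h, c) ≤ l, lcm(h, c) < v.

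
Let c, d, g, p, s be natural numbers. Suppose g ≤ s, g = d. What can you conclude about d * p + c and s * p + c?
d * p + c ≤ s * p + c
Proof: g = d and g ≤ s, therefore d ≤ s. Then d * p ≤ s * p. Then d * p + c ≤ s * p + c.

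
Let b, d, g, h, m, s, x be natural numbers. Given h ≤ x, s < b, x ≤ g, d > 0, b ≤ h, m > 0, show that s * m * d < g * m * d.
h ≤ x and x ≤ g, therefore h ≤ g. b ≤ h, so b ≤ g. Since s < b, s < g. Combining with m > 0, by multiplying by a positive, s * m < g * m. Since d > 0, by multiplying by a positive, s * m * d < g * m * d.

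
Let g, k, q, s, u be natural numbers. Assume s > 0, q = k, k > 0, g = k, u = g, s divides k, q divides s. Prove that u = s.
From u = g and g = k, u = k. q = k and q divides s, thus k divides s. From s > 0, k ≤ s. s divides k and k > 0, hence s ≤ k. Since k ≤ s, k = s. Since u = k, u = s.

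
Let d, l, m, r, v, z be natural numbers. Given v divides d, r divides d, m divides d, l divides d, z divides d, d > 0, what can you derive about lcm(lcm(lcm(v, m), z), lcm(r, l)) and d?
lcm(lcm(lcm(v, m), z), lcm(r, l)) ≤ d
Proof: From v divides d and m divides d, lcm(v, m) divides d. z divides d, so lcm(lcm(v, m), z) divides d. Because r divides d and l divides d, lcm(r, l) divides d. lcm(lcm(v, m), z) divides d, so lcm(lcm(lcm(v, m), z), lcm(r, l)) divides d. d > 0, so lcm(lcm(lcm(v, m), z), lcm(r, l)) ≤ d.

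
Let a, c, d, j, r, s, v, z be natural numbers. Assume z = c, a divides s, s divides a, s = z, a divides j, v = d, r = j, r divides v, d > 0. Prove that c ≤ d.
a divides s and s divides a, thus a = s. Because s = z, a = z. r = j and r divides v, thus j divides v. v = d, so j divides d. From a divides j, a divides d. Since a = z, z divides d. d > 0, so z ≤ d. z = c, so c ≤ d.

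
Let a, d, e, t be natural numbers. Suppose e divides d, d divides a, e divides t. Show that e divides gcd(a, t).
e divides d and d divides a, hence e divides a. Since e divides t, e divides gcd(a, t).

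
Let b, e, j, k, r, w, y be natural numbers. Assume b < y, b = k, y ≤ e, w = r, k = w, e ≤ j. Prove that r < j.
Since b = k and k = w, b = w. b < y, so w < y. y ≤ e and e ≤ j, so y ≤ j. Since w < y, w < j. w = r, so r < j.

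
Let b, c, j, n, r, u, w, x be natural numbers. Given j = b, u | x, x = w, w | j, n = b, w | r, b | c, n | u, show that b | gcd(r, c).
j = b and w | j, so w | b. n = b and n | u, so b | u. Since u | x, b | x. Since x = w, b | w. Since w | b, w = b. w | r, so b | r. Since b | c, b | gcd(r, c).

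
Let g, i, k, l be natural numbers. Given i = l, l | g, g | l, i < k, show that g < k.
l | g and g | l, therefore l = g. Since i = l, i = g. Since i < k, g < k.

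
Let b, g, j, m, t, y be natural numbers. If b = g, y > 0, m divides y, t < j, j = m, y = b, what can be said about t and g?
t < g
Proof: Because j = m and t < j, t < m. m divides y and y > 0, hence m ≤ y. Because y = b, m ≤ b. b = g, so m ≤ g. Because t < m, t < g.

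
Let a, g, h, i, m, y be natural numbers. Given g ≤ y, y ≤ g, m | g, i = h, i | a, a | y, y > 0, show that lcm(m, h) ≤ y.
From g ≤ y and y ≤ g, g = y. m | g, so m | y. From i | a and a | y, i | y. Since i = h, h | y. Since m | y, lcm(m, h) | y. Since y > 0, lcm(m, h) ≤ y.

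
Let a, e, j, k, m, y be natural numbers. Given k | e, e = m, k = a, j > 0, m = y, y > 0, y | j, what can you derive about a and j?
a ≤ j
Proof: e = m and m = y, so e = y. k | e, so k | y. Since y > 0, k ≤ y. k = a, so a ≤ y. y | j and j > 0, thus y ≤ j. a ≤ y, so a ≤ j.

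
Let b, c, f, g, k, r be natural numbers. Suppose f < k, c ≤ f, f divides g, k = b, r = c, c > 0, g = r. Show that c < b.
g = r and f divides g, hence f divides r. r = c, so f divides c. From c > 0, f ≤ c. Since c ≤ f, f = c. f < k, so c < k. Since k = b, c < b.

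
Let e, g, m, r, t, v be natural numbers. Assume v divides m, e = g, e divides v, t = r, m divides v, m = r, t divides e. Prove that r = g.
From t = r and t divides e, r divides e. Since v divides m and m divides v, v = m. Since m = r, v = r. e divides v, so e divides r. r divides e, so r = e. Since e = g, r = g.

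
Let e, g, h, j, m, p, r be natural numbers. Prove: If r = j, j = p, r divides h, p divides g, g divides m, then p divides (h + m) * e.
Since r = j and j = p, r = p. r divides h, so p divides h. p divides g and g divides m, so p divides m. p divides h, so p divides h + m. Then p divides (h + m) * e.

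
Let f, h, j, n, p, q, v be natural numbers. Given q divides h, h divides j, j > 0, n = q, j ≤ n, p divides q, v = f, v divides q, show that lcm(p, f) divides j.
q divides h and h divides j, so q divides j. From j > 0, q ≤ j. From n = q and j ≤ n, j ≤ q. Since q ≤ j, q = j. v = f and v divides q, hence f divides q. p divides q, so lcm(p, f) divides q. q = j, so lcm(p, f) divides j.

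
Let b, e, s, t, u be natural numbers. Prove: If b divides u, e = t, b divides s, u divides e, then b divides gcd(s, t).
b divides u and u divides e, thus b divides e. e = t, so b divides t. b divides s, so b divides gcd(s, t).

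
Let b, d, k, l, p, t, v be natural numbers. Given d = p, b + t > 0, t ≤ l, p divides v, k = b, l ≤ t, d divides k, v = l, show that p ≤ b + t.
Because k = b and d divides k, d divides b. Since d = p, p divides b. l ≤ t and t ≤ l, thus l = t. v = l and p divides v, therefore p divides l. Since l = t, p divides t. Since p divides b, p divides b + t. Since b + t > 0, p ≤ b + t.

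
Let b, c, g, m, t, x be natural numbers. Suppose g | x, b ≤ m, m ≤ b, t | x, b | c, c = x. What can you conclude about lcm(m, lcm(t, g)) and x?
lcm(m, lcm(t, g)) | x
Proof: b ≤ m and m ≤ b, therefore b = m. c = x and b | c, therefore b | x. From b = m, m | x. t | x and g | x, therefore lcm(t, g) | x. Since m | x, lcm(m, lcm(t, g)) | x.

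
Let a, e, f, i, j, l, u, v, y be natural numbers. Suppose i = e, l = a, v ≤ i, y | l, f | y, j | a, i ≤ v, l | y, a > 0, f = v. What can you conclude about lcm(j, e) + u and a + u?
lcm(j, e) + u ≤ a + u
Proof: From v ≤ i and i ≤ v, v = i. i = e, so v = e. y | l and l | y, so y = l. f = v and f | y, hence v | y. Because y = l, v | l. l = a, so v | a. v = e, so e | a. From j | a, lcm(j, e) | a. a > 0, so lcm(j, e) ≤ a. Then lcm(j, e) + u ≤ a + u.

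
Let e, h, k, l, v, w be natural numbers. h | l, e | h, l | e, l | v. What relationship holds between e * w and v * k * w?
e * w | v * k * w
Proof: e | h and h | l, hence e | l. l | e, so l = e. Because l | v, e | v. Then e | v * k. Then e * w | v * k * w.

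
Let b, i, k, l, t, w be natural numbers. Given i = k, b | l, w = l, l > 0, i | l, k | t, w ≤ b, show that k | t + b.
w = l and w ≤ b, so l ≤ b. b | l and l > 0, thus b ≤ l. l ≤ b, so l = b. i = k and i | l, hence k | l. l = b, so k | b. From k | t, k | t + b.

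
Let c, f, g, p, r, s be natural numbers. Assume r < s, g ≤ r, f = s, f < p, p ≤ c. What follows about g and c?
g < c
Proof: From g ≤ r and r < s, g < s. f = s and f < p, therefore s < p. Because p ≤ c, s < c. Since g < s, g < c.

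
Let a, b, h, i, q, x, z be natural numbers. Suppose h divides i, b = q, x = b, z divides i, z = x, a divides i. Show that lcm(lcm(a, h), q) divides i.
From a divides i and h divides i, lcm(a, h) divides i. Since z = x and x = b, z = b. b = q, so z = q. z divides i, so q divides i. Because lcm(a, h) divides i, lcm(lcm(a, h), q) divides i.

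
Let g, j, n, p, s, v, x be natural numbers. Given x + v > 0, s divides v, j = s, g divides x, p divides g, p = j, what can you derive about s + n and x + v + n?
s + n ≤ x + v + n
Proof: p = j and j = s, so p = s. From p divides g and g divides x, p divides x. Since p = s, s divides x. s divides v, so s divides x + v. Because x + v > 0, s ≤ x + v. Then s + n ≤ x + v + n.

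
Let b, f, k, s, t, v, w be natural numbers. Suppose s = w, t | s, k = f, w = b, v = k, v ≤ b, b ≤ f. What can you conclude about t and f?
t | f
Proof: From s = w and w = b, s = b. v = k and v ≤ b, hence k ≤ b. k = f, so f ≤ b. Since b ≤ f, b = f. Since s = b, s = f. t | s, so t | f.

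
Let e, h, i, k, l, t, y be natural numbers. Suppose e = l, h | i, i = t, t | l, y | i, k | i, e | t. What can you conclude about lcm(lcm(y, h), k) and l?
lcm(lcm(y, h), k) | l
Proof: e = l and e | t, therefore l | t. Since t | l, t = l. Since i = t, i = l. y | i and h | i, therefore lcm(y, h) | i. k | i, so lcm(lcm(y, h), k) | i. Since i = l, lcm(lcm(y, h), k) | l.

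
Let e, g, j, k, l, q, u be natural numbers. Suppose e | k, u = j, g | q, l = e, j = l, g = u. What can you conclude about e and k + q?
e | k + q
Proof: Since u = j and j = l, u = l. l = e, so u = e. g = u and g | q, therefore u | q. From u = e, e | q. From e | k, e | k + q.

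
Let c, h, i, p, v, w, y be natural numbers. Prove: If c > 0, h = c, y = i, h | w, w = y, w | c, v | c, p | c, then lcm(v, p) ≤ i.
h = c and h | w, hence c | w. Since w | c, c = w. Since w = y, c = y. Since y = i, c = i. v | c and p | c, thus lcm(v, p) | c. c > 0, so lcm(v, p) ≤ c. Since c = i, lcm(v, p) ≤ i.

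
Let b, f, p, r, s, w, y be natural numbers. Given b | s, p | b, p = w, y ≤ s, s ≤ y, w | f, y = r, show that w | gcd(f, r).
Since s ≤ y and y ≤ s, s = y. From y = r, s = r. Since p | b and b | s, p | s. p = w, so w | s. s = r, so w | r. w | f, so w | gcd(f, r).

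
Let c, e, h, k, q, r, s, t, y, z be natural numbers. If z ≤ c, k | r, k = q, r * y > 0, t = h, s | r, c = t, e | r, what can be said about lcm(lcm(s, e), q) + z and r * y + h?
lcm(lcm(s, e), q) + z ≤ r * y + h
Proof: s | r and e | r, thus lcm(s, e) | r. From k = q and k | r, q | r. lcm(s, e) | r, so lcm(lcm(s, e), q) | r. Then lcm(lcm(s, e), q) | r * y. Since r * y > 0, lcm(lcm(s, e), q) ≤ r * y. Because c = t and t = h, c = h. Since z ≤ c, z ≤ h. lcm(lcm(s, e), q) ≤ r * y, so lcm(lcm(s, e), q) + z ≤ r * y + h.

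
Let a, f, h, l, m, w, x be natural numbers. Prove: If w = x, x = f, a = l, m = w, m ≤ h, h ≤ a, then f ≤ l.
w = x and x = f, hence w = f. m ≤ h and h ≤ a, therefore m ≤ a. m = w, so w ≤ a. a = l, so w ≤ l. w = f, so f ≤ l.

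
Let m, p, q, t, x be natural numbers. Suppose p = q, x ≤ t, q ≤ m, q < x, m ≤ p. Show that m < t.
From p = q and m ≤ p, m ≤ q. Since q ≤ m, q = m. q < x and x ≤ t, therefore q < t. q = m, so m < t.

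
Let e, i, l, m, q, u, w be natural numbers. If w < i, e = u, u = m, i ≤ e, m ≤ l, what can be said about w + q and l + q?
w + q < l + q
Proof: e = u and u = m, therefore e = m. i ≤ e, so i ≤ m. m ≤ l, so i ≤ l. Since w < i, w < l. Then w + q < l + q.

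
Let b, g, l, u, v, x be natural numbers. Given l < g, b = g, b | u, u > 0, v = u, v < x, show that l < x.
From b | u and u > 0, b ≤ u. Because b = g, g ≤ u. l < g, so l < u. Since v = u and v < x, u < x. Since l < u, l < x.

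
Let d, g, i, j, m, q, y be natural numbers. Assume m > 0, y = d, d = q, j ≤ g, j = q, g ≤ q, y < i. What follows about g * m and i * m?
g * m < i * m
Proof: From j = q and j ≤ g, q ≤ g. g ≤ q, so q = g. y = d and y < i, so d < i. d = q, so q < i. Since q = g, g < i. Since m > 0, g * m < i * m.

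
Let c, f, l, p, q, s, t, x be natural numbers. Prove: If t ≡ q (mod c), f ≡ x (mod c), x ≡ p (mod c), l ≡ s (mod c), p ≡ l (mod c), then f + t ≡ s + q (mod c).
f ≡ x (mod c) and x ≡ p (mod c), so f ≡ p (mod c). Since p ≡ l (mod c), f ≡ l (mod c). From l ≡ s (mod c), f ≡ s (mod c). Since t ≡ q (mod c), f + t ≡ s + q (mod c).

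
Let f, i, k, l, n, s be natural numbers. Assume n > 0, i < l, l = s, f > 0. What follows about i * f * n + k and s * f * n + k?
i * f * n + k < s * f * n + k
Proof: From l = s and i < l, i < s. f > 0, so i * f < s * f. Since n > 0, i * f * n < s * f * n. Then i * f * n + k < s * f * n + k.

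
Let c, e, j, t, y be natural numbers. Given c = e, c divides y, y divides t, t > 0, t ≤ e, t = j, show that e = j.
Because c = e and c divides y, e divides y. y divides t, so e divides t. t > 0, so e ≤ t. t ≤ e, so e = t. Because t = j, e = j.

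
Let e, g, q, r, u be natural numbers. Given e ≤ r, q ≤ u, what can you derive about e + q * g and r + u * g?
e + q * g ≤ r + u * g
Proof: q ≤ u, hence q * g ≤ u * g. Since e ≤ r, e + q * g ≤ r + u * g.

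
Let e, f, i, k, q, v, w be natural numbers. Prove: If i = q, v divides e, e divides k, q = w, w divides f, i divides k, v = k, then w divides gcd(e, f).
v = k and v divides e, hence k divides e. Since e divides k, k = e. Since i = q and q = w, i = w. Because i divides k, w divides k. k = e, so w divides e. w divides f, so w divides gcd(e, f).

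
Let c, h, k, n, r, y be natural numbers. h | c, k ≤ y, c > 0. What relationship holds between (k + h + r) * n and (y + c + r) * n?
(k + h + r) * n ≤ (y + c + r) * n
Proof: h | c and c > 0, so h ≤ c. Then h + r ≤ c + r. Because k ≤ y, k + h + r ≤ y + c + r. Then (k + h + r) * n ≤ (y + c + r) * n.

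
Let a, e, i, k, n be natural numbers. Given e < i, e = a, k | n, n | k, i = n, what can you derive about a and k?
a < k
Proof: Because n | k and k | n, n = k. Because i = n, i = k. e = a and e < i, thus a < i. Since i = k, a < k.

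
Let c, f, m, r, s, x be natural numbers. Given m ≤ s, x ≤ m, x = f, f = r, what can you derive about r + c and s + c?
r + c ≤ s + c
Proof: x = f and f = r, thus x = r. Because x ≤ m and m ≤ s, x ≤ s. Since x = r, r ≤ s. Then r + c ≤ s + c.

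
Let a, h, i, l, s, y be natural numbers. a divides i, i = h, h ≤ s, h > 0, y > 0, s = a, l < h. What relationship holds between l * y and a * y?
l * y < a * y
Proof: s = a and h ≤ s, so h ≤ a. i = h and a divides i, therefore a divides h. Since h > 0, a ≤ h. From h ≤ a, h = a. Since l < h, l < a. Since y > 0, by multiplying by a positive, l * y < a * y.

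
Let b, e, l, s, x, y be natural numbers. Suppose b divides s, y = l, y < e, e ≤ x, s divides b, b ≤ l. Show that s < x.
b divides s and s divides b, hence b = s. Since b ≤ l, s ≤ l. y = l and y < e, therefore l < e. s ≤ l, so s < e. e ≤ x, so s < x.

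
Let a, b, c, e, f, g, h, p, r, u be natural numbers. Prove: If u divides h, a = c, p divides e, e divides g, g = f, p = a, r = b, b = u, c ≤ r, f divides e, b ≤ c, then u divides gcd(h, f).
g = f and e divides g, thus e divides f. Since f divides e, e = f. Because r = b and c ≤ r, c ≤ b. Since b ≤ c, c = b. Because b = u, c = u. p = a and a = c, therefore p = c. Since p divides e, c divides e. c = u, so u divides e. e = f, so u divides f. u divides h, so u divides gcd(h, f).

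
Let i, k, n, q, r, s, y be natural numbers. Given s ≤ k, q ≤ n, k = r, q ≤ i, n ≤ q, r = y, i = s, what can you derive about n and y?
n ≤ y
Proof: Since q ≤ n and n ≤ q, q = n. k = r and r = y, hence k = y. i = s and q ≤ i, thus q ≤ s. s ≤ k, so q ≤ k. From k = y, q ≤ y. Since q = n, n ≤ y.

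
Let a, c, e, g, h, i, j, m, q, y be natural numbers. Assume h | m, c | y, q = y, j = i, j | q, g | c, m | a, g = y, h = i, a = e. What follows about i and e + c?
i | e + c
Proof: Because h | m and m | a, h | a. a = e, so h | e. h = i, so i | e. Because g = y and g | c, y | c. c | y, so y = c. Because q = y and j | q, j | y. From j = i, i | y. y = c, so i | c. Since i | e, i | e + c.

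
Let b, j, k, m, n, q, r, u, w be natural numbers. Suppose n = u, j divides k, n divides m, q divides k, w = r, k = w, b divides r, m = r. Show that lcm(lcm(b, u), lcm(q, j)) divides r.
Since m = r and n divides m, n divides r. n = u, so u divides r. Since b divides r, lcm(b, u) divides r. k = w and w = r, hence k = r. q divides k and j divides k, so lcm(q, j) divides k. Since k = r, lcm(q, j) divides r. lcm(b, u) divides r, so lcm(lcm(b, u), lcm(q, j)) divides r.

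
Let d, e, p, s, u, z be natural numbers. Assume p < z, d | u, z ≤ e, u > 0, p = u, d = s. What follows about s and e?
s < e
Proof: From d = s and d | u, s | u. u > 0, so s ≤ u. p = u and p < z, therefore u < z. Because z ≤ e, u < e. From s ≤ u, s < e.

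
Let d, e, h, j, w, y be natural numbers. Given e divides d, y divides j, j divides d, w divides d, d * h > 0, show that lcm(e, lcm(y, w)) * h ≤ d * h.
y divides j and j divides d, hence y divides d. Because w divides d, lcm(y, w) divides d. From e divides d, lcm(e, lcm(y, w)) divides d. Then lcm(e, lcm(y, w)) * h divides d * h. Since d * h > 0, lcm(e, lcm(y, w)) * h ≤ d * h.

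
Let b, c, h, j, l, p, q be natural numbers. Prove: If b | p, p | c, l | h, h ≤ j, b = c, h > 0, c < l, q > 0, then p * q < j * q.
Since b = c and b | p, c | p. p | c, so c = p. l | h and h > 0, so l ≤ h. Since c < l, c < h. h ≤ j, so c < j. c = p, so p < j. Because q > 0, p * q < j * q.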